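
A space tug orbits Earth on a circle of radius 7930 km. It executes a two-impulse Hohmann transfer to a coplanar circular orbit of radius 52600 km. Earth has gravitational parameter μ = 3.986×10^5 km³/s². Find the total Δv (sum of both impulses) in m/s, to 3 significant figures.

The Hohmann ellipse has a_t = (r₁ + r₂)/2 = 30265 km.
At r₁ the circular-orbit speed is v₁ = √(μ/r₁) = 7.090 km/s.
Transfer-orbit speed at r₁ (vis-viva): v_p = √[μ(2/r₁ − 1/a_t)] = 9.347 km/s.
First burn Δv₁ = |v_p − v₁| = 2.257 km/s.
Circular speed at r₂: v₂ = √(μ/r₂) = 2.753 km/s.
Transfer-orbit speed at r₂: v_a = √[μ(2/r₂ − 1/a_t)] = 1.409 km/s.
Second burn Δv₂ = |v₂ − v_a| = 1.344 km/s.
Δv = Δv₁ + Δv₂ = 2.257 + 1.344 = 3.601 km/s.

Δv = 3600 m/s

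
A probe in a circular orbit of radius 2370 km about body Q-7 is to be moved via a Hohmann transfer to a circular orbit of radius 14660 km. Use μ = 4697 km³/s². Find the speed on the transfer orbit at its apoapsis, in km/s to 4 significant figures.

v = 0.2986 km/s

Semi-major axis of the transfer orbit: a_t = (2370 + 14660)/2 = 8515 km.
At apoapsis, r = 14660 km.
Applying v² = μ(2/r − 1/a_t): v = 0.2986 km/s.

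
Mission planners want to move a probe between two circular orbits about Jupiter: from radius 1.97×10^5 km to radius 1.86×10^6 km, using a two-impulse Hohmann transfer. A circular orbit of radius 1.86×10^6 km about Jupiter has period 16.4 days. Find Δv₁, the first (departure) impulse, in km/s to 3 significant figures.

Δv₁ = 8.74 km/s

From Kepler's third law T² = 4π²r³/μ at r = 1.86×10^6 km, T = 16.4 days = 16.4 × 86400 s = 1.41696×10^6 s: μ = 4π²r³/T² = 1.26527×10^8 km³/s².
Semi-major axis of the transfer orbit: a_t = (1.970×10^5 + 1.860×10^6)/2 = 1.0285×10^6 km.
On the circular orbit at r = 1.970×10^5 km, v_c = √(μ/r) = 25.343 km/s.
Transfer-orbit speed at the same r (vis-viva, a = a_t): v_t = √[μ(2/r − 1/a_t)] = 34.081 km/s.
Δv₁ = |v_t − v_c| = |34.081 − 25.343| = 8.738 km/s.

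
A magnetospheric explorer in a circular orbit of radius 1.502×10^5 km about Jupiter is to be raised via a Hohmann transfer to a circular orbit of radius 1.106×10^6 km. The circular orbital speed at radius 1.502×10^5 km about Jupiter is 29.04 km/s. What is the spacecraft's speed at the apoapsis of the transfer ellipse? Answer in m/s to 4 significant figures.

From the circular-orbit relation v² = μ/r at r = 1.502×10^5 km: μ = v²r = (29.04)² × 1.502×10^5 = 1.26667×10^8 km³/s².
The Hohmann ellipse has a_t = (r₁ + r₂)/2 = 6.281×10^5 km.
At apoapsis, r = 1.106×10^6 km.
Applying v² = μ(2/r − 1/a_t): v = 5.233 km/s.

v = 5233 m/s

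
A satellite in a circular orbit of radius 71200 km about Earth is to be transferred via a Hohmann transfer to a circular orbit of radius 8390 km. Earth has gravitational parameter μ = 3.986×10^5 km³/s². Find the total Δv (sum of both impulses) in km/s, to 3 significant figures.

Transfer-ellipse semi-major axis a_t = (r₁ + r₂)/2 = (71200 + 8390)/2 = 39795 km.
Circular speed at r₁: v₁ = √(μ/r₁) = √(3.986×10^5/71200) = 2.366 km/s.
On the transfer ellipse at r₁, vis-viva gives v_a = √[μ(2/r₁ − 1/a_t)] = 1.086 km/s.
First burn Δv₁ = |v_a − v₁| = 1.280 km/s.
Circular speed at r₂: v₂ = √(μ/r₂) = 6.893 km/s.
Transfer-orbit speed at r₂: v_p = √[μ(2/r₂ − 1/a_t)] = 9.220 km/s.
Second burn Δv₂ = |v₂ − v_p| = 2.327 km/s.
Total Δv = Δv₁ + Δv₂ = 3.607 km/s.

Δv = 3.61 km/s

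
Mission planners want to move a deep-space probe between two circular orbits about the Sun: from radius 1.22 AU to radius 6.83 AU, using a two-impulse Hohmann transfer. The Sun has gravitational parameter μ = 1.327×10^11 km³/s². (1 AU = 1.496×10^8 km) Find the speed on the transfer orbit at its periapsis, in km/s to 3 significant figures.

v = 35.1 km/s

In km: r₁ = 1.22 × 1.496×10^8 = 1.82512×10^8 km; r₂ = 6.83 × 1.496×10^8 = 1.021768×10^9 km.
Semi-major axis of the transfer orbit: a_t = (1.82512×10^8 + 1.021768×10^9)/2 = 6.0214×10^8 km.
The periapsis of the transfer ellipse is at r = 1.82512×10^8 km.
Applying v² = μ(2/r − 1/a_t): v = 35.13 km/s.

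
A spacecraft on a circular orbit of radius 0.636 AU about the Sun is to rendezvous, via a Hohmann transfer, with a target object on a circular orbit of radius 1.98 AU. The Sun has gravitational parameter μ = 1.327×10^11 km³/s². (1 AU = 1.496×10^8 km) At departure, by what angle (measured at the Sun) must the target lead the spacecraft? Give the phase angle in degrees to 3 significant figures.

φ = 83.4°

In km: r₁ = 0.636 × 1.496×10^8 = 9.51456×10^7 km; r₂ = 1.98 × 1.496×10^8 = 2.96208×10^8 km.
The Hohmann ellipse has a_t = (r₁ + r₂)/2 = 1.956768×10^8 km.
Transfer time t = π√(a_t³/μ) = 2.3606×10^7 s.
Target angular speed ω₂ = √(μ/r₂³) = 7.1456×10^-8 rad/s.
Angle swept by the target during transfer: ω₂·t = 1.6868 rad = 96.647°.
The spacecraft traverses 180° on the transfer ellipse, so the target must lead by 180° − 96.647° = 83.4°.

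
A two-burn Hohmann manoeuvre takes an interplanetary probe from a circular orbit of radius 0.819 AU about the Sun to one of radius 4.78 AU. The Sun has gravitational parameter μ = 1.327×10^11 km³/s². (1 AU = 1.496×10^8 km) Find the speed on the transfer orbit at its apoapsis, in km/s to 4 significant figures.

In km: r₁ = 0.819 × 1.496×10^8 = 1.225224×10^8 km; r₂ = 4.78 × 1.496×10^8 = 7.15088×10^8 km.
Semi-major axis of the transfer orbit: a_t = (1.225224×10^8 + 7.15088×10^8)/2 = 4.188052×10^8 km.
The apoapsis of the transfer ellipse is at r = 7.15088×10^8 km.
From the vis-viva equation, v = √[μ(2/r − 1/a_t)] = 7.368 km/s.

v = 7.368 km/s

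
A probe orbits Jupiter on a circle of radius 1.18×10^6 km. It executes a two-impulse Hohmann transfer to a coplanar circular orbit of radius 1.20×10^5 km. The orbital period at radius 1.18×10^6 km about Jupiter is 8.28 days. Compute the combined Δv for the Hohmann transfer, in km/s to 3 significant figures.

Δv = 17.2 km/s

From Kepler's third law T² = 4π²r³/μ at r = 1.18×10^6 km, T = 8.28 days = 8.28 × 86400 s = 7.15392×10^5 s: μ = 4π²r³/T² = 1.26741×10^8 km³/s².
Transfer-ellipse semi-major axis a_t = (r₁ + r₂)/2 = (1.180×10^6 + 1.200×10^5)/2 = 6.500×10^5 km.
At r₁ the circular-orbit speed is v₁ = √(μ/r₁) = 10.364 km/s.
On the transfer ellipse at r₁, vis-viva gives v_a = √[μ(2/r₁ − 1/a_t)] = 4.4530 km/s.
First burn Δv₁ = |v_a − v₁| = 5.911 km/s.
At r₂, v₂ = √(μ/r₂) = 32.50 km/s.
Transfer-orbit speed at r₂: v_p = √[μ(2/r₂ − 1/a_t)] = 43.79 km/s.
Second burn Δv₂ = |v₂ − v_p| = 11.29 km/s.
Δv = Δv₁ + Δv₂ = 5.911 + 11.29 = 17.20 km/s.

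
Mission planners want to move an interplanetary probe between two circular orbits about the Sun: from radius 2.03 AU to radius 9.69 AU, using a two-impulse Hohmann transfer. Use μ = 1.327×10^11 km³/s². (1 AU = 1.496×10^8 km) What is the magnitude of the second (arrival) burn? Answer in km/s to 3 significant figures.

In km: r₁ = 2.03 × 1.496×10^8 = 3.03688×10^8 km; r₂ = 9.69 × 1.496×10^8 = 1.449624×10^9 km.
The Hohmann ellipse has a_t = (r₁ + r₂)/2 = 8.76656×10^8 km.
Circular speed at r = 1.449624×10^9 km: v_c = √(μ/r) = 9.5677 km/s.
Transfer-orbit speed at the same r (vis-viva, a = a_t): v_t = √[μ(2/r − 1/a_t)] = 5.6313 km/s.
Δv₂ = |v_t − v_c| = |5.6313 − 9.5677| = 3.936 km/s.

Δv₂ = 3.94 km/s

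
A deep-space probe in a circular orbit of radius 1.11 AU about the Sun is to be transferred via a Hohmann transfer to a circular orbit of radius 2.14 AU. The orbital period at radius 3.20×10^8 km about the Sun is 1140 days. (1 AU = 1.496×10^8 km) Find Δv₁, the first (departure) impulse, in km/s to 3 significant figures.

From Kepler's third law T² = 4π²r³/μ at r = 3.20×10^8 km, T = 1140 days = 1140 × 86400 s = 9.8496×10^7 s: μ = 4π²r³/T² = 1.33344×10^11 km³/s².
In km: r₁ = 1.11 × 1.496×10^8 = 1.66056×10^8 km; r₂ = 2.14 × 1.496×10^8 = 3.20144×10^8 km.
Transfer-ellipse semi-major axis a_t = (r₁ + r₂)/2 = (1.66056×10^8 + 3.20144×10^8)/2 = 2.431×10^8 km.
Circular speed at r = 1.66056×10^8 km: v_c = √(μ/r) = 28.337 km/s.
Vis-viva on the transfer ellipse at r = 1.66056×10^8 km gives v_t = √[μ(2/r − 1/a_t)] = 32.519 km/s.
Δv₁ = |v_t − v_c| = |32.519 − 28.337| = 4.182 km/s.

Δv₁ = 4.18 km/s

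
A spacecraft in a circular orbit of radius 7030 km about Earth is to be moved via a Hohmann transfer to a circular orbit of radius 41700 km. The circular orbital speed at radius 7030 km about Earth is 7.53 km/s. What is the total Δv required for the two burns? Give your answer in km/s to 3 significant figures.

Δv = 3.75 km/s

From the circular-orbit relation v² = μ/r at r = 7030 km: μ = v²r = (7.53)² × 7030 = 3.98607×10^5 km³/s².
Semi-major axis of the transfer orbit: a_t = (7030 + 41700)/2 = 24365 km.
Circular speed at r₁: v₁ = √(μ/r₁) = √(3.98607×10^5/7030) = 7.530 km/s.
On the transfer ellipse at r₁, v² = μ(2/r − 1/a) gives v_p = √[μ(2/r₁ − 1/a_t)] = 9.851 km/s.
First burn Δv₁ = |v_p − v₁| = 2.321 km/s.
At r₂, v₂ = √(μ/r₂) = 3.092 km/s.
Transfer-orbit speed at r₂: v_a = √[μ(2/r₂ − 1/a_t)] = 1.661 km/s.
Second burn Δv₂ = |v₂ − v_a| = 1.431 km/s.
Δv = Δv₁ + Δv₂ = 2.321 + 1.431 = 3.752 km/s.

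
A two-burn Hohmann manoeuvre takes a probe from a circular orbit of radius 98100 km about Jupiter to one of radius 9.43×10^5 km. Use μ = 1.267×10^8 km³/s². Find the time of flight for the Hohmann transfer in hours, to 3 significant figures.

t = 29.1 hours

Transfer-ellipse semi-major axis a_t = (r₁ + r₂)/2 = (98100 + 9.430×10^5)/2 = 5.2055×10^5 km.
By Kepler's third law the transfer-orbit period is T = 2π√(a_t³/μ), so t = T/2 = 1.048×10^5 s.
Converting: 1.048×10^5 s ÷ 3600 s/hour = 29.1 hours.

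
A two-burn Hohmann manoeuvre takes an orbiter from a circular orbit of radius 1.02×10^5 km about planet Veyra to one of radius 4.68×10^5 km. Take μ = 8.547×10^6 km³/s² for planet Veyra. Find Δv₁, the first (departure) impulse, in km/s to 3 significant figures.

Δv₁ = 2.58 km/s

The Hohmann ellipse has a_t = (r₁ + r₂)/2 = 2.850×10^5 km.
On the circular orbit at r = 1.020×10^5 km, v_c = √(μ/r) = 9.154 km/s.
Vis-viva on the transfer ellipse at r = 1.020×10^5 km gives v_t = √[μ(2/r − 1/a_t)] = 11.73 km/s.
Δv₁ = |v_t − v_c| = |11.73 − 9.154| = 2.576 km/s.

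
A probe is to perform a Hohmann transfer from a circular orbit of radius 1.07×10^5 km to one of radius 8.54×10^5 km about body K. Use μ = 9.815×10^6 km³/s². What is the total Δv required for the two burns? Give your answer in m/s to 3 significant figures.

Semi-major axis of the transfer orbit: a_t = (1.070×10^5 + 8.540×10^5)/2 = 4.805×10^5 km.
At r₁ the circular-orbit speed is v₁ = √(μ/r₁) = 9.57752 km/s.
Transfer-orbit speed at r₁ (vis-viva): v_p = √[μ(2/r₁ − 1/a_t)] = 12.7684 km/s.
First burn Δv₁ = |v_p − v₁| = 3.191 km/s.
At r₂, v₂ = √(μ/r₂) = 3.390 km/s.
Transfer-orbit speed at r₂: v_a = √[μ(2/r₂ − 1/a_t)] = 1.600 km/s.
Second burn Δv₂ = |v₂ − v_a| = 1.790 km/s.
Δv = Δv₁ + Δv₂ = 3.191 + 1.790 = 4.981 km/s.

Δv = 4980 m/s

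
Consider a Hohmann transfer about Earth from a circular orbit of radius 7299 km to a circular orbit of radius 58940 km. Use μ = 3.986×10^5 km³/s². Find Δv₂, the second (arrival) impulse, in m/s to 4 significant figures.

Semi-major axis of the transfer orbit: a_t = (7299 + 58940)/2 = 33119.5 km.
On the circular orbit at r = 58940 km, v_c = √(μ/r) = 2.601 km/s.
Vis-viva on the transfer ellipse at r = 58940 km gives v_t = √[μ(2/r − 1/a_t)] = 1.221 km/s.
Δv₂ = |v_t − v_c| = |1.221 − 2.601| = 1.380 km/s.

Δv₂ = 1380 m/s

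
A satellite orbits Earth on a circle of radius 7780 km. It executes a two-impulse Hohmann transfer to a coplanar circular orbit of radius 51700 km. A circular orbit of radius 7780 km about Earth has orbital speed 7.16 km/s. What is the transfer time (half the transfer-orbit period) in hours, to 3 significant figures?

t = 7.09 hours

From the circular-orbit relation v² = μ/r at r = 7780 km: μ = v²r = (7.16)² × 7780 = 3.98846×10^5 km³/s².
Semi-major axis of the transfer orbit: a_t = (7780 + 51700)/2 = 29740 km.
Half the transfer-orbit period gives t = π√(a_t³/μ) = 25510 s.
Converting: 25510 s ÷ 3600 s/hour = 7.09 hours.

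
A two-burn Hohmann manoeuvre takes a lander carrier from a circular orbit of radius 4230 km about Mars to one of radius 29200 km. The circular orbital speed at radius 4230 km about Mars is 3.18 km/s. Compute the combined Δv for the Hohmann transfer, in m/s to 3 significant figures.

From the circular-orbit relation v² = μ/r at r = 4230 km: μ = v²r = (3.18)² × 4230 = 42775.5 km³/s².
The Hohmann ellipse has a_t = (r₁ + r₂)/2 = 16715 km.
At r₁ the circular-orbit speed is v₁ = √(μ/r₁) = 3.1800 km/s.
On the transfer ellipse at r₁, v² = μ(2/r − 1/a) gives v_p = √[μ(2/r₁ − 1/a_t)] = 4.2031 km/s.
First burn Δv₁ = |v_p − v₁| = 1.0231 km/s.
Circular speed at r₂: v₂ = √(μ/r₂) = 1.21034 km/s.
Transfer-orbit speed at r₂: v_a = √[μ(2/r₂ − 1/a_t)] = 0.608868 km/s.
Second burn Δv₂ = |v₂ − v_a| = 0.60147 km/s.
Total Δv = Δv₁ + Δv₂ = 1.625 km/s.

Δv = 1620 m/s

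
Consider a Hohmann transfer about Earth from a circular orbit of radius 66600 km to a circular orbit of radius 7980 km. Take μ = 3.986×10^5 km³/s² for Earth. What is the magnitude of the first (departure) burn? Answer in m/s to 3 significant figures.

Δv₁ = 1310 m/s

Transfer-ellipse semi-major axis a_t = (r₁ + r₂)/2 = (66600 + 7980)/2 = 37290 km.
On the circular orbit at r = 66600 km, v_c = √(μ/r) = 2.4464 km/s.
Vis-viva on the transfer ellipse at r = 66600 km gives v_t = √[μ(2/r − 1/a_t)] = 1.1317 km/s.
Δv₁ = |v_t − v_c| = |1.1317 − 2.4464| = 1.315 km/s.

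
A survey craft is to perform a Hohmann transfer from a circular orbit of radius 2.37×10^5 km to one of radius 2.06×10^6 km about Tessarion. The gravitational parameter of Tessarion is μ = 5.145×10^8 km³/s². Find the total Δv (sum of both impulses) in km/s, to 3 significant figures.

Δv = 24.4 km/s

The Hohmann ellipse has a_t = (r₁ + r₂)/2 = 1.1485×10^6 km.
Circular speed at r₁: v₁ = √(μ/r₁) = √(5.145×10^8/2.370×10^5) = 46.59277 km/s.
On the transfer ellipse at r₁, vis-viva equation gives v_p = √[μ(2/r₁ − 1/a_t)] = 62.40029 km/s.
First burn Δv₁ = |v_p − v₁| = 15.808 km/s.
At r₂, v₂ = √(μ/r₂) = 15.8037 km/s.
Transfer-orbit speed at r₂: v_a = √[μ(2/r₂ − 1/a_t)] = 7.17906 km/s.
Second burn Δv₂ = |v₂ − v_a| = 8.6246 km/s.
Total Δv = Δv₁ + Δv₂ = 24.43 km/s.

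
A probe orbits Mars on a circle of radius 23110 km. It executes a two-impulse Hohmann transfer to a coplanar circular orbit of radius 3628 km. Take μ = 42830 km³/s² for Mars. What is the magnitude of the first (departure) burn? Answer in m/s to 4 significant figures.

Δv₁ = 652.2 m/s

Transfer-ellipse semi-major axis a_t = (r₁ + r₂)/2 = (23110 + 3628)/2 = 13369 km.
On the circular orbit at r = 23110 km, v_c = √(μ/r) = 1.3614 km/s.
Transfer-orbit speed at the same r (vis-viva, a = a_t): v_t = √[μ(2/r − 1/a_t)] = 0.70918 km/s.
Δv₁ = |v_t − v_c| = |0.70918 − 1.3614| = 0.6522 km/s.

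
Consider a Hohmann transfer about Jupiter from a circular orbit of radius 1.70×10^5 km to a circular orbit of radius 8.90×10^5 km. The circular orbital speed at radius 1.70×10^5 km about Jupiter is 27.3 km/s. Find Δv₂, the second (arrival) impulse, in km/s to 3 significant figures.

From the circular-orbit relation v² = μ/r at r = 1.70×10^5 km: μ = v²r = (27.3)² × 1.70×10^5 = 1.26699×10^8 km³/s².
Semi-major axis of the transfer orbit: a_t = (1.700×10^5 + 8.900×10^5)/2 = 5.300×10^5 km.
On the circular orbit at r = 8.900×10^5 km, v_c = √(μ/r) = 11.931 km/s.
Vis-viva on the transfer ellipse at r = 8.900×10^5 km gives v_t = √[μ(2/r − 1/a_t)] = 6.7574 km/s.
Δv₂ = |v_t − v_c| = |6.7574 − 11.931| = 5.174 km/s.

Δv₂ = 5.17 km/s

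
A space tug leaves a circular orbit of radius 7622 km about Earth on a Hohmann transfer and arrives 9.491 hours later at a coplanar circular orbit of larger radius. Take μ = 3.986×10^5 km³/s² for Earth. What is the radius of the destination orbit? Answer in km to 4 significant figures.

Transfer time t = 9.491 hours = 34167.6 s, and t = π√(a_t³/μ).
So a_t = (μ t²/π²)^(1/3) = (3.986×10^5 × (34167.6)² / π²)^(1/3) = 36126 km.
Since a_t = (r₁ + r₂)/2, r₂ = 2a_t − r₁ = 2×36126 − 7622 = 64630 km.

r₂ = 64630 km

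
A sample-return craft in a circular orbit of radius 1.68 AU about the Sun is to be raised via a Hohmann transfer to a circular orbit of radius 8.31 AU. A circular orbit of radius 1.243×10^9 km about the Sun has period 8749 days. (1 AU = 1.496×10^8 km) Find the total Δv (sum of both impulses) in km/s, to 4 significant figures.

From Kepler's third law T² = 4π²r³/μ at r = 1.243×10^9 km, T = 8749 days = 8749 × 86400 s = 7.559136×10^8 s: μ = 4π²r³/T² = 1.32687×10^11 km³/s².
In km: r₁ = 1.68 × 1.496×10^8 = 2.51328×10^8 km; r₂ = 8.31 × 1.496×10^8 = 1.243176×10^9 km.
Semi-major axis of the transfer orbit: a_t = (2.51328×10^8 + 1.243176×10^9)/2 = 7.47252×10^8 km.
At r₁ the circular-orbit speed is v₁ = √(μ/r₁) = 22.977 km/s.
Transfer-orbit speed at r₁ (v² = μ(2/r − 1/a)): v_p = √[μ(2/r₁ − 1/a_t)] = 29.636 km/s.
First burn Δv₁ = |v_p − v₁| = 6.659 km/s.
Circular speed at r₂: v₂ = √(μ/r₂) = 10.3311 km/s.
Transfer-orbit speed at r₂: v_a = √[μ(2/r₂ − 1/a_t)] = 5.99149 km/s.
Second burn Δv₂ = |v₂ − v_a| = 4.340 km/s.
Total Δv = Δv₁ + Δv₂ = 11.00 km/s.

Δv = 11.00 km/s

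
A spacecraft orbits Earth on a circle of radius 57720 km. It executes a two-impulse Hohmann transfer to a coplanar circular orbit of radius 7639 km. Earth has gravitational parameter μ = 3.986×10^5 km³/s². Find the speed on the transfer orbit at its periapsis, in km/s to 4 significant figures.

v = 9.600 km/s

Semi-major axis of the transfer orbit: a_t = (57720 + 7639)/2 = 32679.5 km.
The periapsis of the transfer ellipse is at r = 7639 km.
Vis-viva: v = √[μ(2/r − 1/a_t)] = √[3.986×10^5 × (2/7639 − 1/32679.5)] = 9.600 km/s.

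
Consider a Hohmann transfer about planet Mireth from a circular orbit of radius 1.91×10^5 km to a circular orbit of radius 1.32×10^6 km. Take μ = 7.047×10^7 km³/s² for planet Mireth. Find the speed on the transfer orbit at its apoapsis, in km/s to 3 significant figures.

v = 3.67 km/s

Semi-major axis of the transfer orbit: a_t = (1.910×10^5 + 1.320×10^6)/2 = 7.555×10^5 km.
At apoapsis, r = 1.320×10^6 km.
Applying v² = μ(2/r − 1/a_t): v = 3.674 km/s.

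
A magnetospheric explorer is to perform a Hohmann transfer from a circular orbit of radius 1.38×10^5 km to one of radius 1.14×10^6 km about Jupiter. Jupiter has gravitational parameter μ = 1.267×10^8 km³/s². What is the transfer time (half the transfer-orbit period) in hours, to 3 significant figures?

t = 39.6 hours

The Hohmann ellipse has a_t = (r₁ + r₂)/2 = 6.390×10^5 km.
Half the transfer-orbit period gives t = π√(a_t³/μ) = 1.426×10^5 s.
Converting: 1.426×10^5 s ÷ 3600 s/hour = 39.6 hours.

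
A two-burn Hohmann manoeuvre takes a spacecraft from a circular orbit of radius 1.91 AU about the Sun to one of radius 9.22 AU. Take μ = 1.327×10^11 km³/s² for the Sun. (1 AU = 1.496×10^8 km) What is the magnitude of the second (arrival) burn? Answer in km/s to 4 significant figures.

In km: r₁ = 1.91 × 1.496×10^8 = 2.85736×10^8 km; r₂ = 9.22 × 1.496×10^8 = 1.379312×10^9 km.
The Hohmann ellipse has a_t = (r₁ + r₂)/2 = 8.32524×10^8 km.
On the circular orbit at r = 1.379312×10^9 km, v_c = √(μ/r) = 9.8085 km/s.
Vis-viva on the transfer ellipse at r = 1.379312×10^9 km gives v_t = √[μ(2/r − 1/a_t)] = 5.7463 km/s.
Δv₂ = |v_t − v_c| = |5.7463 − 9.8085| = 4.062 km/s.

Δv₂ = 4.062 km/s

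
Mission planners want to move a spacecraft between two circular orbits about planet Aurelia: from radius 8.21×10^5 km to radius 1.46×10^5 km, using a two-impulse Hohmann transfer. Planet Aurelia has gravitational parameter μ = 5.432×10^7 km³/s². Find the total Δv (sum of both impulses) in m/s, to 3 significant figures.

Δv = 9510 m/s

Semi-major axis of the transfer orbit: a_t = (8.210×10^5 + 1.460×10^5)/2 = 4.835×10^5 km.
Circular speed at r₁: v₁ = √(μ/r₁) = √(5.432×10^7/8.210×10^5) = 8.134 km/s.
Transfer-orbit speed at r₁ (vis-viva equation): v_a = √[μ(2/r₁ − 1/a_t)] = 4.470 km/s.
First burn Δv₁ = |v_a − v₁| = 3.664 km/s.
Circular speed at r₂: v₂ = √(μ/r₂) = 19.289 km/s.
Transfer-orbit speed at r₂: v_p = √[μ(2/r₂ − 1/a_t)] = 25.135 km/s.
Second burn Δv₂ = |v₂ − v_p| = 5.846 km/s.
Δv = Δv₁ + Δv₂ = 3.664 + 5.846 = 9.510 km/s.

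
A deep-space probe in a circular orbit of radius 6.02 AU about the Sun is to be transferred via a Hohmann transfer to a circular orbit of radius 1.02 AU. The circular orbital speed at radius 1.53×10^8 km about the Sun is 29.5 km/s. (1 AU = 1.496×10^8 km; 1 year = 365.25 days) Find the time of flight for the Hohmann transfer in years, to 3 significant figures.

From the circular-orbit relation v² = μ/r at r = 1.53×10^8 km: μ = v²r = (29.5)² × 1.53×10^8 = 1.33148×10^11 km³/s².
In km: r₁ = 6.02 × 1.496×10^8 = 9.00592×10^8 km; r₂ = 1.02 × 1.496×10^8 = 1.52592×10^8 km.
Semi-major axis of the transfer orbit: a_t = (9.00592×10^8 + 1.52592×10^8)/2 = 5.26592×10^8 km.
Half the transfer-orbit period gives t = π√(a_t³/μ) = 1.040×10^8 s.
Converting: 1.040×10^8 s ÷ 3.15576×10^7 s/year (365.25 × 86400) = 3.30 years.

t = 3.30 years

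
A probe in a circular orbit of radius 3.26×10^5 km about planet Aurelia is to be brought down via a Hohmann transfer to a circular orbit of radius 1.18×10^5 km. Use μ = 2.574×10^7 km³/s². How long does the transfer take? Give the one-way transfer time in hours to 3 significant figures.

Semi-major axis of the transfer orbit: a_t = (3.260×10^5 + 1.180×10^5)/2 = 2.220×10^5 km.
By Kepler's third law the transfer-orbit period is T = 2π√(a_t³/μ), so t = T/2 = 64770 s.
Converting: 64770 s ÷ 3600 s/hour = 18.0 hours.

t = 18.0 hours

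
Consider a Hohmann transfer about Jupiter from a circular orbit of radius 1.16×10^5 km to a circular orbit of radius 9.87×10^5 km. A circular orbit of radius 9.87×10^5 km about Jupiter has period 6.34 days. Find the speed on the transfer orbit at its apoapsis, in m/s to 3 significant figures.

v = 5190 m/s

From Kepler's third law T² = 4π²r³/μ at r = 9.87×10^5 km, T = 6.34 days = 6.34 × 86400 s = 5.47776×10^5 s: μ = 4π²r³/T² = 1.26504×10^8 km³/s².
The Hohmann ellipse has a_t = (r₁ + r₂)/2 = 5.515×10^5 km.
The apoapsis of the transfer ellipse is at r = 9.870×10^5 km.
Applying v² = μ(2/r − 1/a_t): v = 5.192 km/s.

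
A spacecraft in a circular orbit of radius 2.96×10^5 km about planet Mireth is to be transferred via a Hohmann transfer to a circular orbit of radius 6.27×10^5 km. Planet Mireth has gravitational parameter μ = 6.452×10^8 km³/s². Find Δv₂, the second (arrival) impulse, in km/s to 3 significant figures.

Δv₂ = 6.39 km/s

The Hohmann ellipse has a_t = (r₁ + r₂)/2 = 4.615×10^5 km.
On the circular orbit at r = 6.270×10^5 km, v_c = √(μ/r) = 32.0785 km/s.
Transfer-orbit speed at the same r (vis-viva, a = a_t): v_t = √[μ(2/r − 1/a_t)] = 25.6906 km/s.
Δv₂ = |v_t − v_c| = |25.6906 − 32.0785| = 6.388 km/s.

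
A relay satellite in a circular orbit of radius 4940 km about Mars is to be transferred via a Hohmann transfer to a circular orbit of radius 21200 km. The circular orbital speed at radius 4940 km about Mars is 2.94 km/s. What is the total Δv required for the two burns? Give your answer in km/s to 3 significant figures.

Δv = 1.35 km/s

From the circular-orbit relation v² = μ/r at r = 4940 km: μ = v²r = (2.94)² × 4940 = 42699.4 km³/s².
Semi-major axis of the transfer orbit: a_t = (4940 + 21200)/2 = 13070 km.
At r₁ the circular-orbit speed is v₁ = √(μ/r₁) = 2.9400 km/s.
On the transfer ellipse at r₁, vis-viva gives v_p = √[μ(2/r₁ − 1/a_t)] = 3.7444 km/s.
First burn Δv₁ = |v_p − v₁| = 0.8044 km/s.
Circular speed at r₂: v₂ = √(μ/r₂) = 1.4192 km/s.
Transfer-orbit speed at r₂: v_a = √[μ(2/r₂ − 1/a_t)] = 0.87251 km/s.
Second burn Δv₂ = |v₂ − v_a| = 0.5467 km/s.
Total Δv = Δv₁ + Δv₂ = 1.351 km/s.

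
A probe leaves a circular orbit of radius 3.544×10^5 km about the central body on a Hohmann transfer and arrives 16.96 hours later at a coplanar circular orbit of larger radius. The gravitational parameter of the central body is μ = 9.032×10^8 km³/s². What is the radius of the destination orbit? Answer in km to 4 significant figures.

Transfer time t = 16.96 hours = 61056 s, and t = π√(a_t³/μ).
So a_t = (μ t²/π²)^(1/3) = (9.032×10^8 × (61056)² / π²)^(1/3) = 6.9874×10^5 km.
Since a_t = (r₁ + r₂)/2, r₂ = 2a_t − r₁ = 2×6.9874×10^5 − 3.544×10^5 = 1.04308×10^6 km.

r₂ = 1.043×10^6 km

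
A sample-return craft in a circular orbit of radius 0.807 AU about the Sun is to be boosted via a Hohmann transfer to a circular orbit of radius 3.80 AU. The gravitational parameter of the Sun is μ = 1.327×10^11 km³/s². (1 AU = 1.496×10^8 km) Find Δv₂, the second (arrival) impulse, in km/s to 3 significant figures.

Δv₂ = 6.24 km/s

In km: r₁ = 0.807 × 1.496×10^8 = 1.207272×10^8 km; r₂ = 3.80 × 1.496×10^8 = 5.6848×10^8 km.
Semi-major axis of the transfer orbit: a_t = (1.207272×10^8 + 5.6848×10^8)/2 = 3.446036×10^8 km.
Circular speed at r = 5.6848×10^8 km: v_c = √(μ/r) = 15.278 km/s.
Transfer-orbit speed at the same r (vis-viva, a = a_t): v_t = √[μ(2/r − 1/a_t)] = 9.0432 km/s.
Δv₂ = |v_t − v_c| = |9.0432 − 15.278| = 6.235 km/s.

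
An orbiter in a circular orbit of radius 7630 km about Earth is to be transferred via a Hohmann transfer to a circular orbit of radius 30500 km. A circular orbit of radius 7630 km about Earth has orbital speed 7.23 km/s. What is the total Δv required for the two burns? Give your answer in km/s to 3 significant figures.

Δv = 3.24 km/s

From the circular-orbit relation v² = μ/r at r = 7630 km: μ = v²r = (7.23)² × 7630 = 3.98842×10^5 km³/s².
The Hohmann ellipse has a_t = (r₁ + r₂)/2 = 19065 km.
Circular speed at r₁: v₁ = √(μ/r₁) = √(3.98842×10^5/7630) = 7.2300 km/s.
On the transfer ellipse at r₁, v² = μ(2/r − 1/a) gives v_p = √[μ(2/r₁ − 1/a_t)] = 9.1447 km/s.
First burn Δv₁ = |v_p − v₁| = 1.9147 km/s.
At r₂, v₂ = √(μ/r₂) = 3.6162 km/s.
Transfer-orbit speed at r₂: v_a = √[μ(2/r₂ − 1/a_t)] = 2.2877 km/s.
Second burn Δv₂ = |v₂ − v_a| = 1.3285 km/s.
Δv = Δv₁ + Δv₂ = 1.9147 + 1.3285 = 3.243 km/s.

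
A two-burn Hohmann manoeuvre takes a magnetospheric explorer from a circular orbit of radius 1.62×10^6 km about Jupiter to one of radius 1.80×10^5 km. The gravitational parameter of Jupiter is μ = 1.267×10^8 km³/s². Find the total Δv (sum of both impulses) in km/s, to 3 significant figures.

Transfer-ellipse semi-major axis a_t = (r₁ + r₂)/2 = (1.620×10^6 + 1.800×10^5)/2 = 9.000×10^5 km.
Circular speed at r₁: v₁ = √(μ/r₁) = √(1.267×10^8/1.620×10^6) = 8.844 km/s.
On the transfer ellipse at r₁, v² = μ(2/r − 1/a) gives v_a = √[μ(2/r₁ − 1/a_t)] = 3.955 km/s.
First burn Δv₁ = |v_a − v₁| = 4.889 km/s.
At r₂, v₂ = √(μ/r₂) = 26.531 km/s.
Transfer-orbit speed at r₂: v_p = √[μ(2/r₂ − 1/a_t)] = 35.595 km/s.
Second burn Δv₂ = |v₂ − v_p| = 9.064 km/s.
Δv = Δv₁ + Δv₂ = 4.889 + 9.064 = 13.95 km/s.

Δv = 14.0 km/s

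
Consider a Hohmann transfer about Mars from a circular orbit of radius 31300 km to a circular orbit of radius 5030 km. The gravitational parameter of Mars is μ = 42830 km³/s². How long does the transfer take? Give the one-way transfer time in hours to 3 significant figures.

t = 10.3 hours

Semi-major axis of the transfer orbit: a_t = (31300 + 5030)/2 = 18165 km.
Transfer time t = π√(a_t³/μ) = π√((18165)³ / 42830) = 37160 s.
Converting: 37160 s ÷ 3600 s/hour = 10.3 hours.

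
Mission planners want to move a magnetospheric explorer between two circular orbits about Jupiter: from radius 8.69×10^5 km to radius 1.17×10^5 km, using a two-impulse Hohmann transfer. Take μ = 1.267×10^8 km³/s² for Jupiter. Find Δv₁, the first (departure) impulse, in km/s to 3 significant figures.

Δv₁ = 6.19 km/s

Semi-major axis of the transfer orbit: a_t = (8.690×10^5 + 1.170×10^5)/2 = 4.930×10^5 km.
On the circular orbit at r = 8.690×10^5 km, v_c = √(μ/r) = 12.0748 km/s.
Vis-viva on the transfer ellipse at r = 8.690×10^5 km gives v_t = √[μ(2/r − 1/a_t)] = 5.88231 km/s.
Δv₁ = |v_t − v_c| = |5.88231 − 12.0748| = 6.192 km/s.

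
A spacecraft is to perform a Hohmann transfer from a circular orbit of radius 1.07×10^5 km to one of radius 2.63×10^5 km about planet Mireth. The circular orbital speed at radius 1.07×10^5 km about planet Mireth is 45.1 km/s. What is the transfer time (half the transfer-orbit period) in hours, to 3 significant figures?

From the circular-orbit relation v² = μ/r at r = 1.07×10^5 km: μ = v²r = (45.1)² × 1.07×10^5 = 2.17639×10^8 km³/s².
The Hohmann ellipse has a_t = (r₁ + r₂)/2 = 1.850×10^5 km.
Half the transfer-orbit period gives t = π√(a_t³/μ) = 16940 s.
Converting: 16940 s ÷ 3600 s/hour = 4.71 hours.

t = 4.71 hours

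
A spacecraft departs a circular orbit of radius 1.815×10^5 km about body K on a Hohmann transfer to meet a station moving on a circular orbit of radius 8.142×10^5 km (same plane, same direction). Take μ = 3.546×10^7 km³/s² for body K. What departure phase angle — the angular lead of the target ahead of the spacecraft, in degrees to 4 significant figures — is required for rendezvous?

Semi-major axis of the transfer orbit: a_t = (1.815×10^5 + 8.142×10^5)/2 = 4.9785×10^5 km.
Transfer time t = π√(a_t³/μ) = 1.853×10^5 s.
Target angular speed ω₂ = √(μ/r₂³) = 8.105×10^-6 rad/s.
Angle swept by the target during transfer: ω₂·t = 1.502 rad = 86.06°.
Arrival is 180° from departure on the ellipse, so φ = 180° − 86.06° = 93.94°.

φ = 93.94°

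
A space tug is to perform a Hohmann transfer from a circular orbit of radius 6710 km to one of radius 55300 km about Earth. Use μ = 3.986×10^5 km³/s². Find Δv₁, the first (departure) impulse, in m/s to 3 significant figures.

Transfer-ellipse semi-major axis a_t = (r₁ + r₂)/2 = (6710 + 55300)/2 = 31005 km.
On the circular orbit at r = 6710 km, v_c = √(μ/r) = 7.7074 km/s.
Vis-viva on the transfer ellipse at r = 6710 km gives v_t = √[μ(2/r − 1/a_t)] = 10.293 km/s.
Δv₁ = |v_t − v_c| = |10.293 − 7.7074| = 2.586 km/s.

Δv₁ = 2590 m/s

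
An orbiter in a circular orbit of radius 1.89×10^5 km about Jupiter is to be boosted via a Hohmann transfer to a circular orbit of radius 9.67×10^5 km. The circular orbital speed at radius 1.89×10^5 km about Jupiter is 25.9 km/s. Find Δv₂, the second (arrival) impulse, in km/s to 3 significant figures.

Δv₂ = 4.90 km/s

From the circular-orbit relation v² = μ/r at r = 1.89×10^5 km: μ = v²r = (25.9)² × 1.89×10^5 = 1.26783×10^8 km³/s².
The Hohmann ellipse has a_t = (r₁ + r₂)/2 = 5.780×10^5 km.
Circular speed at r = 9.670×10^5 km: v_c = √(μ/r) = 11.4503 km/s.
Vis-viva on the transfer ellipse at r = 9.670×10^5 km gives v_t = √[μ(2/r − 1/a_t)] = 6.54763 km/s.
Δv₂ = |v_t − v_c| = |6.54763 − 11.4503| = 4.903 km/s.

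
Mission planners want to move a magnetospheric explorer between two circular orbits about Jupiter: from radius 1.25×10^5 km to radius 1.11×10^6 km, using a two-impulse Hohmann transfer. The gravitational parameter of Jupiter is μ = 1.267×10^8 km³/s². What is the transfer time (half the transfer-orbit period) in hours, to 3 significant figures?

t = 37.6 hours

The Hohmann ellipse has a_t = (r₁ + r₂)/2 = 6.175×10^5 km.
By Kepler's third law the transfer-orbit period is T = 2π√(a_t³/μ), so t = T/2 = 1.354×10^5 s.
Converting: 1.354×10^5 s ÷ 3600 s/hour = 37.6 hours.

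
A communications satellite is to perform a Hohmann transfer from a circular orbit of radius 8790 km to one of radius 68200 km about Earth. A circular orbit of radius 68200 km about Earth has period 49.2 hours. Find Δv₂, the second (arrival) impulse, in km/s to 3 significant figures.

From Kepler's third law T² = 4π²r³/μ at r = 68200 km, T = 49.2 hours = 49.2 × 3600 s = 1.7712×10^5 s: μ = 4π²r³/T² = 3.99188×10^5 km³/s².
Semi-major axis of the transfer orbit: a_t = (8790 + 68200)/2 = 38495 km.
Circular speed at r = 68200 km: v_c = √(μ/r) = 2.419 km/s.
Transfer-orbit speed at the same r (vis-viva, a = a_t): v_t = √[μ(2/r − 1/a_t)] = 1.156 km/s.
Δv₂ = |v_t − v_c| = |1.156 − 2.419| = 1.263 km/s.

Δv₂ = 1.26 km/s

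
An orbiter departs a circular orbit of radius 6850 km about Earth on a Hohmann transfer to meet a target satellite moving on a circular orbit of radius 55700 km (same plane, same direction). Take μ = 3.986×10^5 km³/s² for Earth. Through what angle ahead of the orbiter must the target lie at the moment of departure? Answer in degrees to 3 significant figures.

Transfer-ellipse semi-major axis a_t = (r₁ + r₂)/2 = (6850 + 55700)/2 = 31275 km.
Transfer time t = π√(a_t³/μ) = 27520 s.
The target's mean motion on its circular orbit is ω₂ = √(μ/r₂³) = 4.803×10^-5 rad/s.
Angle swept by the target during transfer: ω₂·t = 1.3218 rad = 75.73°.
Arrival is 180° from departure on the ellipse, so φ = 180° − 75.73° = 104°.

φ = 104°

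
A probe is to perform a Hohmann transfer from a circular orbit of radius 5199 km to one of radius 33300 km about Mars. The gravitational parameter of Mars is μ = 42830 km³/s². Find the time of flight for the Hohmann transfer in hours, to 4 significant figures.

Semi-major axis of the transfer orbit: a_t = (5199 + 33300)/2 = 19249.5 km.
By Kepler's third law the transfer-orbit period is T = 2π√(a_t³/μ), so t = T/2 = 40540 s.
Converting: 40540 s ÷ 3600 s/hour = 11.26 hours.

t = 11.26 hours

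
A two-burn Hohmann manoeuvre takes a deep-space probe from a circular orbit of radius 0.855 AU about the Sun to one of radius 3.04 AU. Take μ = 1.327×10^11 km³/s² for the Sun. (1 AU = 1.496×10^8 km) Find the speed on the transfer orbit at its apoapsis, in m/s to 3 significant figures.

In km: r₁ = 0.855 × 1.496×10^8 = 1.27908×10^8 km; r₂ = 3.04 × 1.496×10^8 = 4.54784×10^8 km.
The Hohmann ellipse has a_t = (r₁ + r₂)/2 = 2.91346×10^8 km.
The apoapsis of the transfer ellipse is at r = 4.54784×10^8 km.
From the vis-viva equation, v = √[μ(2/r − 1/a_t)] = 11.32 km/s.

v = 11300 m/s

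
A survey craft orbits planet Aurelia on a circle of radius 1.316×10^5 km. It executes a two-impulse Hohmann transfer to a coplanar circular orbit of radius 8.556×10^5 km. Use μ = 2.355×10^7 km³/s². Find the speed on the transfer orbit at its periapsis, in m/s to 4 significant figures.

v = 17610 m/s

Semi-major axis of the transfer orbit: a_t = (1.316×10^5 + 8.556×10^5)/2 = 4.936×10^5 km.
The periapsis of the transfer ellipse is at r = 1.316×10^5 km.
From the vis-viva equation, v = √[μ(2/r − 1/a_t)] = 17.61 km/s.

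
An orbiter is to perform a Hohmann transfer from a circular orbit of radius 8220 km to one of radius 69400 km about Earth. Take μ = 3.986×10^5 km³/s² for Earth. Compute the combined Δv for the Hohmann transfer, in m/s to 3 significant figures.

Semi-major axis of the transfer orbit: a_t = (8220 + 69400)/2 = 38810 km.
At r₁ the circular-orbit speed is v₁ = √(μ/r₁) = 6.964 km/s.
On the transfer ellipse at r₁, v² = μ(2/r − 1/a) gives v_p = √[μ(2/r₁ − 1/a_t)] = 9.312 km/s.
First burn Δv₁ = |v_p − v₁| = 2.348 km/s.
At r₂, v₂ = √(μ/r₂) = 2.397 km/s.
Transfer-orbit speed at r₂: v_a = √[μ(2/r₂ − 1/a_t)] = 1.103 km/s.
Second burn Δv₂ = |v₂ − v_a| = 1.294 km/s.
Δv = Δv₁ + Δv₂ = 2.348 + 1.294 = 3.642 km/s.

Δv = 3640 m/s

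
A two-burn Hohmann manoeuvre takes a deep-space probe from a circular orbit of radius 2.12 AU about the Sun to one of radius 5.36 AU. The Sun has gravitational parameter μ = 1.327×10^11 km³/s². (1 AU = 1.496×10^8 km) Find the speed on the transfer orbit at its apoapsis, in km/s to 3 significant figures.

In km: r₁ = 2.12 × 1.496×10^8 = 3.17152×10^8 km; r₂ = 5.36 × 1.496×10^8 = 8.01856×10^8 km.
Semi-major axis of the transfer orbit: a_t = (3.17152×10^8 + 8.01856×10^8)/2 = 5.59504×10^8 km.
At apoapsis, r = 8.01856×10^8 km.
From the vis-viva equation, v = √[μ(2/r − 1/a_t)] = 9.685 km/s.

v = 9.69 km/s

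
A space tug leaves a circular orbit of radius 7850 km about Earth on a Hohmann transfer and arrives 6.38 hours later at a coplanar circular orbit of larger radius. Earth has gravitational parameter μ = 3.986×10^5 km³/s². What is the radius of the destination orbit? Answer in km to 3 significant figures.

Transfer time t = 6.38 hours = 22968 s, and t = π√(a_t³/μ).
So a_t = (μ t²/π²)^(1/3) = (3.986×10^5 × (22968)² / π²)^(1/3) = 27722 km.
Since a_t = (r₁ + r₂)/2, r₂ = 2a_t − r₁ = 2×27722 − 7850 = 47594 km.

r₂ = 47600 km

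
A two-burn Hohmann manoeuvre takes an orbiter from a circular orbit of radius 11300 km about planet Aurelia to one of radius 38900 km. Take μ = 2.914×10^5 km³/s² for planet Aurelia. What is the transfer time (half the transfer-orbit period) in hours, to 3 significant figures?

t = 6.43 hours

Semi-major axis of the transfer orbit: a_t = (11300 + 38900)/2 = 25100 km.
Transfer time t = π√(a_t³/μ) = π√((25100)³ / 2.914×10^5) = 23140 s.
Converting: 23140 s ÷ 3600 s/hour = 6.43 hours.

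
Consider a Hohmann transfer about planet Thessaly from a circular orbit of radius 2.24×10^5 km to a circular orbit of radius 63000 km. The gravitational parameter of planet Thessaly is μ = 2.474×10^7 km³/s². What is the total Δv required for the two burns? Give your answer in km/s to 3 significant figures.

Semi-major axis of the transfer orbit: a_t = (2.240×10^5 + 63000)/2 = 1.435×10^5 km.
At r₁ the circular-orbit speed is v₁ = √(μ/r₁) = 10.509 km/s.
Transfer-orbit speed at r₁ (vis-viva): v_a = √[μ(2/r₁ − 1/a_t)] = 6.9634 km/s.
First burn Δv₁ = |v_a − v₁| = 3.546 km/s.
At r₂, v₂ = √(μ/r₂) = 19.817 km/s.
Transfer-orbit speed at r₂: v_p = √[μ(2/r₂ − 1/a_t)] = 24.759 km/s.
Second burn Δv₂ = |v₂ − v_p| = 4.942 km/s.
Δv = Δv₁ + Δv₂ = 3.546 + 4.942 = 8.488 km/s.

Δv = 8.49 km/s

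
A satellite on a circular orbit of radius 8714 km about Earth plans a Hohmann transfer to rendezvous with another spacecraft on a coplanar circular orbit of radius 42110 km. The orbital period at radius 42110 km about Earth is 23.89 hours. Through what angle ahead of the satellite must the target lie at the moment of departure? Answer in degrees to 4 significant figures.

φ = 95.62°

From Kepler's third law T² = 4π²r³/μ at r = 42110 km, T = 23.89 hours = 23.89 × 3600 s = 86004 s: μ = 4π²r³/T² = 3.98546×10^5 km³/s².
Transfer-ellipse semi-major axis a_t = (r₁ + r₂)/2 = (8714 + 42110)/2 = 25412 km.
The half-period of the transfer ellipse is t = π√(a_t³/μ) = 20159.0 s.
The target's mean motion on its circular orbit is ω₂ = √(μ/r₂³) = 7.30569×10^-5 rad/s.
Angle swept by the target during transfer: ω₂·t = 1.47275 rad = 84.38°.
Arrival is 180° from departure on the ellipse, so φ = 180° − 84.38° = 95.62°.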